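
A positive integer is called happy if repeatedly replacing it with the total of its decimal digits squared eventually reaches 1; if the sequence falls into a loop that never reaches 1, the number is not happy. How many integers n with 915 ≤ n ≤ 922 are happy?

915: 915 → 107 → 50 → 25 → 29 → 85 → 89 → 145 → 42 → 20 → 4 → 16 → 37 → 58 → 89  — not happy
916: 916 → 118 → 66 → 72 → 53 → 34 → 25 → 29 → 85 → 89 → 145 → 42 → 20 → 4 → 16 → 37 → 58 → 89  — not happy
917: 917 → 131 → 11 → 2 → 4 → 16 → 37 → 58 → 89 → 145 → 42 → 20 → 4  — not happy
918: 918 → 146 → 53 → 34 → 25 → 29 → 85 → 89 → 145 → 42 → 20 → 4 → 16 → 37 → 58 → 89  — not happy
919: 919 → 163 → 46 → 52 → 29 → 85 → 89 → 145 → 42 → 20 → 4 → 16 → 37 → 58 → 89  — not happy
920: 920 → 85 → 89 → 145 → 42 → 20 → 4 → 16 → 37 → 58 → 89  — not happy
921: 921 → 86 → 100 → 1  — happy
922: 922 → 89 → 145 → 42 → 20 → 4 → 16 → 37 → 58 → 89  — not happy
happy: 921

1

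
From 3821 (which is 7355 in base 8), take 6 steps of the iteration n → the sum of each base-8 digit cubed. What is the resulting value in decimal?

217

3821 = (7,3,5,5)_8 → 620
620 = (1,1,5,4)_8 → 191
191 = (2,7,7)_8 → 694
694 = (1,2,6,6)_8 → 441
441 = (6,7,1)_8 → 560
560 = (1,0,6,0)_8 → 217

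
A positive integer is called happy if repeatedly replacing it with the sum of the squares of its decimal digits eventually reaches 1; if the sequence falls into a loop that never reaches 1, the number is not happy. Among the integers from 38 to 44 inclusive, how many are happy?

1

38: 38 → 73 → 58 → 89 → 145 → 42 → 20 → 4 → 16 → 37 → 58  (repeats 58)
39: 39 → 90 → 81 → 65 → 61 → 37 → 58 → 89 → 145 → 42 → 20 → 4 → 16 → 37  (repeats 37)
40: 40 → 16 → 37 → 58 → 89 → 145 → 42 → 20 → 4 → 16  (repeats 16)
41: 41 → 17 → 50 → 25 → 29 → 85 → 89 → 145 → 42 → 20 → 4 → 16 → 37 → 58 → 89  (repeats 89)
42: 42 → 20 → 4 → 16 → 37 → 58 → 89 → 145 → 42  (repeats 42)
43: 43 → 25 → 29 → 85 → 89 → 145 → 42 → 20 → 4 → 16 → 37 → 58 → 89  (repeats 89)
44: 44 → 32 → 13 → 10 → 1  (reaches 1)
happy: 44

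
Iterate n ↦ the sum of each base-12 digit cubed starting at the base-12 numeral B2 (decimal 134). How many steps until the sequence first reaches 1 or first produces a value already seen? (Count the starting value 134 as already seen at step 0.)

11

134 = (11,2)_12 → 1339
1339 = (9,3,7)_12 → 1099
1099 = (7,7,7)_12 → 1029
1029 = (7,1,9)_12 → 1073
1073 = (7,5,5)_12 → 593
593 = (4,1,5)_12 → 190
190 = (1,3,10)_12 → 1028
1028 = (7,1,8)_12 → 856
856 = (5,11,4)_12 → 1520
1520 = (10,6,8)_12 → 1728
1728 = (1,0,0,0)_12 → 1  — reached 1.
That took 11 steps.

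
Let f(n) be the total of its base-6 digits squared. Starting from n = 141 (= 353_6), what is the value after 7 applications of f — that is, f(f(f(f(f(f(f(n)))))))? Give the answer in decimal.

41

141 = (3,5,3)_6 → 3² + 5² + 3² = 9 + 25 + 9 = 43
43 = (1,1,1)_6 → 1² + 1² + 1² = 1 + 1 + 1 = 3
3 = (3)_6 → 3² = 9
9 = (1,3)_6 → 1² + 3² = 1 + 9 = 10
10 = (1,4)_6 → 1² + 4² = 1 + 16 = 17
17 = (2,5)_6 → 2² + 5² = 4 + 25 = 29
29 = (4,5)_6 → 4² + 5² = 16 + 25 = 41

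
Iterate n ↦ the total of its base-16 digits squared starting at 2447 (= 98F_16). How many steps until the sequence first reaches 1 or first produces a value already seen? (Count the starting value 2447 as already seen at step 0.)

15

2447 = (9,8,15)_16 → 9² + 8² + 15² = 81 + 64 + 225 = 370
370 = (1,7,2)_16 → 1² + 7² + 2² = 1 + 49 + 4 = 54
54 = (3,6)_16 → 3² + 6² = 9 + 36 = 45
45 = (2,13)_16 → 2² + 13² = 4 + 169 = 173
173 = (10,13)_16 → 10² + 13² = 100 + 169 = 269
269 = (1,0,13)_16 → 1² + 0² + 13² = 1 + 0 + 169 = 170
170 = (10,10)_16 → 10² + 10² = 100 + 100 = 200
200 = (12,8)_16 → 12² + 8² = 144 + 64 = 208
208 = (13,0)_16 → 13² + 0² = 169 + 0 = 169
169 = (10,9)_16 → 10² + 9² = 100 + 81 = 181
181 = (11,5)_16 → 11² + 5² = 121 + 25 = 146
146 = (9,2)_16 → 9² + 2² = 81 + 4 = 85
85 = (5,5)_16 → 5² + 5² = 25 + 25 = 50
50 = (3,2)_16 → 3² + 2² = 9 + 4 = 13
13 = (13)_16 → 13² = 169  — 169 repeats.
That took 15 steps.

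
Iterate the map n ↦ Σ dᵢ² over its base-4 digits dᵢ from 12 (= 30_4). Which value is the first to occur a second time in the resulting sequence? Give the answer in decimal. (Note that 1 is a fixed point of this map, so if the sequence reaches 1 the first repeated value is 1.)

1

12 = (3,0)_4 → 3² + 0² = 9
9 = (2,1)_4 → 2² + 1² = 5
5 = (1,1)_4 → 1² + 1² = 2
2 = (2)_4 → 2² = 4
4 = (1,0)_4 → 1² + 0² = 1  — reached the fixed point 1.
1 → 1, so 1 is the first repeated value.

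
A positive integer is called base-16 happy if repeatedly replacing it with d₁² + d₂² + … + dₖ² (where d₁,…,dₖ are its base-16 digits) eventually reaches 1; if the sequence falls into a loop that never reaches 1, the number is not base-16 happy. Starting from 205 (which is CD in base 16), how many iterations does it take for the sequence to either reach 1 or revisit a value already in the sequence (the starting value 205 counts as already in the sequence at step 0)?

205 = (12,13)_16 → 12² + 13² = 313
313 = (1,3,9)_16 → 1² + 3² + 9² = 91
91 = (5,11)_16 → 5² + 11² = 146
146 = (9,2)_16 → 9² + 2² = 85
85 = (5,5)_16 → 5² + 5² = 50
50 = (3,2)_16 → 3² + 2² = 13
13 = (13)_16 → 13² = 169
169 = (10,9)_16 → 10² + 9² = 181
181 = (11,5)_16 → 11² + 5² = 146  — 146 repeats.
That took 9 steps.

9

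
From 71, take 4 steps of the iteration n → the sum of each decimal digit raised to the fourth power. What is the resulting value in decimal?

8208

71 → 7⁴ + 1⁴ = 2401 + 1 = 2402
2402 → 2⁴ + 4⁴ + 0⁴ + 2⁴ = 16 + 256 + 0 + 16 = 288
288 → 2⁴ + 8⁴ + 8⁴ = 16 + 4096 + 4096 = 8208
8208 → 8⁴ + 2⁴ + 0⁴ + 8⁴ = 4096 + 16 + 0 + 4096 = 8208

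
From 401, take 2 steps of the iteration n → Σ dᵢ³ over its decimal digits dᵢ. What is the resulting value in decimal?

401 → 4³ + 0³ + 1³ = 64 + 0 + 1 = 65
65 → 6³ + 5³ = 216 + 125 = 341

341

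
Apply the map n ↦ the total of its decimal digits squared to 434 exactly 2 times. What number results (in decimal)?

434 → 4² + 3² + 4² = 41
41 → 4² + 1² = 17

17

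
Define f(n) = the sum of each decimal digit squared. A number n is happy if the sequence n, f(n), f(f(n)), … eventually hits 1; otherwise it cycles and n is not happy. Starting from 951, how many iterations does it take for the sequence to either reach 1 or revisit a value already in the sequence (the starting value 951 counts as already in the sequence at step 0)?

14

951 → 107
107 → 50
50 → 25
25 → 29
29 → 85
85 → 89
89 → 145
145 → 42
42 → 20
20 → 4
4 → 16
16 → 37
37 → 58
58 → 89  — 89 repeats.
That took 14 steps.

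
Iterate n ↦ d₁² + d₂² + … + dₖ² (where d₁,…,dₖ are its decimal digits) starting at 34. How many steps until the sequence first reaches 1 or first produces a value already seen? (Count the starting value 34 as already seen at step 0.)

12

34 → 3² + 4² = 9 + 16 = 25
25 → 2² + 5² = 4 + 25 = 29
29 → 2² + 9² = 4 + 81 = 85
85 → 8² + 5² = 64 + 25 = 89
89 → 8² + 9² = 64 + 81 = 145
145 → 1² + 4² + 5² = 1 + 16 + 25 = 42
42 → 4² + 2² = 16 + 4 = 20
20 → 2² + 0² = 4 + 0 = 4
4 → 4² = 16
16 → 1² + 6² = 1 + 36 = 37
37 → 3² + 7² = 9 + 49 = 58
58 → 5² + 8² = 25 + 64 = 89  — 89 repeats.
That took 12 steps.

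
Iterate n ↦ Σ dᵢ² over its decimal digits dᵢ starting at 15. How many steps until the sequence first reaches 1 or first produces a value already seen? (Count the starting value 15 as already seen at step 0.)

15 → 1² + 5² = 26
26 → 2² + 6² = 40
40 → 4² + 0² = 16
16 → 1² + 6² = 37
37 → 3² + 7² = 58
58 → 5² + 8² = 89
89 → 8² + 9² = 145
145 → 1² + 4² + 5² = 42
42 → 4² + 2² = 20
20 → 2² + 0² = 4
4 → 4² = 16  — 16 repeats.
That took 11 steps.

11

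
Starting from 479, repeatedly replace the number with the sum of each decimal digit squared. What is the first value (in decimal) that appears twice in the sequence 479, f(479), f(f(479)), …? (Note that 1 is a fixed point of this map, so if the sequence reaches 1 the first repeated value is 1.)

479 → 146
146 → 53
53 → 34
34 → 25
25 → 29
29 → 85
85 → 89
89 → 145
145 → 42
42 → 20
20 → 4
4 → 16
16 → 37
37 → 58
58 → 89  — 89 already appeared earlier.

89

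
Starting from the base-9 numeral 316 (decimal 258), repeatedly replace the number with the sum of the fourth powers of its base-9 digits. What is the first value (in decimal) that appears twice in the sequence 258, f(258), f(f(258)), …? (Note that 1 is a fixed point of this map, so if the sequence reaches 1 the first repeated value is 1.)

258 = (3,1,6)_9 → 3⁴ + 1⁴ + 6⁴ = 1378
1378 = (1,8,0,1)_9 → 1⁴ + 8⁴ + 0⁴ + 1⁴ = 4098
4098 = (5,5,5,3)_9 → 5⁴ + 5⁴ + 5⁴ + 3⁴ = 1956
1956 = (2,6,1,3)_9 → 2⁴ + 6⁴ + 1⁴ + 3⁴ = 1394
1394 = (1,8,1,8)_9 → 1⁴ + 8⁴ + 1⁴ + 8⁴ = 8194
8194 = (1,2,2,1,4)_9 → 1⁴ + 2⁴ + 2⁴ + 1⁴ + 4⁴ = 290
290 = (3,5,2)_9 → 3⁴ + 5⁴ + 2⁴ = 722
722 = (8,8,2)_9 → 8⁴ + 8⁴ + 2⁴ = 8208
8208 = (1,2,2,3,0)_9 → 1⁴ + 2⁴ + 2⁴ + 3⁴ + 0⁴ = 114
114 = (1,3,6)_9 → 1⁴ + 3⁴ + 6⁴ = 1378  — 1378 already appeared earlier.

1378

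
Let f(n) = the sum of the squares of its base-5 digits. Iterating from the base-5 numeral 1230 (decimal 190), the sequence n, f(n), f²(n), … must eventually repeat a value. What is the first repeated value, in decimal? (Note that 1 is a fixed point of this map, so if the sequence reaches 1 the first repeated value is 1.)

190 = (1,2,3,0)_5 → 1² + 2² + 3² + 0² = 14
14 = (2,4)_5 → 2² + 4² = 20
20 = (4,0)_5 → 4² + 0² = 16
16 = (3,1)_5 → 3² + 1² = 10
10 = (2,0)_5 → 2² + 0² = 4
4 = (4)_5 → 4² = 16  — 16 already appeared earlier.

16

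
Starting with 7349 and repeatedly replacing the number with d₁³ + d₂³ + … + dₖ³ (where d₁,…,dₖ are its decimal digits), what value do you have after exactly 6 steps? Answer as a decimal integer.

7349 → 7³ + 3³ + 4³ + 9³ = 343 + 27 + 64 + 729 = 1163
1163 → 1³ + 1³ + 6³ + 3³ = 1 + 1 + 216 + 27 = 245
245 → 2³ + 4³ + 5³ = 8 + 64 + 125 = 197
197 → 1³ + 9³ + 7³ = 1 + 729 + 343 = 1073
1073 → 1³ + 0³ + 7³ + 3³ = 1 + 0 + 343 + 27 = 371
371 → 3³ + 7³ + 1³ = 27 + 343 + 1 = 371

371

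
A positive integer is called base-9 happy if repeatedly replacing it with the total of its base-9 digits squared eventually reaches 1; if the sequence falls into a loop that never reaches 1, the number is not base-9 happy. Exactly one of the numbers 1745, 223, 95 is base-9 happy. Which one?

1745: 1745 → 93 → 11 → 5 → 25 → 53 → 89 → 65 → 53  — repeats 53 (not base-9 happy)
223: 223 → 89 → 65 → 53 → 89  — repeats 89 (not base-9 happy)
95: 95 → 27 → 9 → 1  — reaches 1 (base-9 happy)

95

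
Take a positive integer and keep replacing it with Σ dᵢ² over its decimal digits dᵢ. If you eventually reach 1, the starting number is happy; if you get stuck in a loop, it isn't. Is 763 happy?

763 → 7² + 6² + 3² = 94
94 → 9² + 4² = 97
97 → 9² + 7² = 130
130 → 1² + 3² + 0² = 10
10 → 1² + 0² = 1  — reached 1.

happy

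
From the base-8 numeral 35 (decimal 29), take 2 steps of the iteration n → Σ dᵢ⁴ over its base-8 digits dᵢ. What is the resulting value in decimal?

98

29 = (3,5)_8 → 3⁴ + 5⁴ = 706
706 = (1,3,0,2)_8 → 1⁴ + 3⁴ + 0⁴ + 2⁴ = 98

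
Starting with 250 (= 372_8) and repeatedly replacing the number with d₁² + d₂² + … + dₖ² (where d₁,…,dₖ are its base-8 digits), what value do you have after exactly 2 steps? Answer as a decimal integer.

250 = (3,7,2)_8 → 3² + 7² + 2² = 9 + 49 + 4 = 62
62 = (7,6)_8 → 7² + 6² = 49 + 36 = 85

85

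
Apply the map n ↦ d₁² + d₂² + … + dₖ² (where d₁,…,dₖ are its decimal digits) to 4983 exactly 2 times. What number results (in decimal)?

50

4983 → 4² + 9² + 8² + 3² = 170
170 → 1² + 7² + 0² = 50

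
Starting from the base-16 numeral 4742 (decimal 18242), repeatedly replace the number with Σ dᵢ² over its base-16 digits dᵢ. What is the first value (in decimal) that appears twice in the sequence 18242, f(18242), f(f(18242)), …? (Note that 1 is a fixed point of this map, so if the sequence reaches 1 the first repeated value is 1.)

85

18242 = (4,7,4,2)_16 → 4² + 7² + 4² + 2² = 16 + 49 + 16 + 4 = 85
85 = (5,5)_16 → 5² + 5² = 25 + 25 = 50
50 = (3,2)_16 → 3² + 2² = 9 + 4 = 13
13 = (13)_16 → 13² = 169
169 = (10,9)_16 → 10² + 9² = 100 + 81 = 181
181 = (11,5)_16 → 11² + 5² = 121 + 25 = 146
146 = (9,2)_16 → 9² + 2² = 81 + 4 = 85  — 85 already appeared earlier.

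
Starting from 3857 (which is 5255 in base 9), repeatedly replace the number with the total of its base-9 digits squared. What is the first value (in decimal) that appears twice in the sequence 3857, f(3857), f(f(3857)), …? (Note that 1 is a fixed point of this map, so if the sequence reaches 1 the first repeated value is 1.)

3857 = (5,2,5,5)_9 → 79
79 = (8,7)_9 → 113
113 = (1,3,5)_9 → 35
35 = (3,8)_9 → 73
73 = (8,1)_9 → 65
65 = (7,2)_9 → 53
53 = (5,8)_9 → 89
89 = (1,0,8)_9 → 65  — 65 already appeared earlier.

65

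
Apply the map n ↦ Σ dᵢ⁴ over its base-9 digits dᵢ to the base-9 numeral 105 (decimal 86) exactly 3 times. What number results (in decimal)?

86 = (1,0,5)_9 → 1⁴ + 0⁴ + 5⁴ = 626
626 = (7,6,5)_9 → 7⁴ + 6⁴ + 5⁴ = 4322
4322 = (5,8,3,2)_9 → 5⁴ + 8⁴ + 3⁴ + 2⁴ = 4818

4818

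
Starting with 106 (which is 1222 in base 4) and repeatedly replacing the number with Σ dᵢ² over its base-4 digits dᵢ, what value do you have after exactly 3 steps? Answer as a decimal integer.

106 = (1,2,2,2)_4 → 1² + 2² + 2² + 2² = 13
13 = (3,1)_4 → 3² + 1² = 10
10 = (2,2)_4 → 2² + 2² = 8

8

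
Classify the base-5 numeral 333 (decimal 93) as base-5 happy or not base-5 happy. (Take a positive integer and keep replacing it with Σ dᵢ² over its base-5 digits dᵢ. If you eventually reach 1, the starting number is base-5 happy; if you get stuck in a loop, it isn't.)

base-5 happy

93 = (3,3,3)_5 → 3² + 3² + 3² = 9 + 9 + 9 = 27
27 = (1,0,2)_5 → 1² + 0² + 2² = 1 + 0 + 4 = 5
5 = (1,0)_5 → 1² + 0² = 1 + 0 = 1  — reached 1.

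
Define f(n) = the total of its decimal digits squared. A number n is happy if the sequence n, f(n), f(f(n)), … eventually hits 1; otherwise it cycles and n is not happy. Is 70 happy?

70 → 49
49 → 97
97 → 130
130 → 10
10 → 1  — reached 1.

happy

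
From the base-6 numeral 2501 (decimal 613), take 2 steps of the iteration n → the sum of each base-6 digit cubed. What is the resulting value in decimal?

613 = (2,5,0,1)_6 → 2³ + 5³ + 0³ + 1³ = 8 + 125 + 0 + 1 = 134
134 = (3,4,2)_6 → 3³ + 4³ + 2³ = 27 + 64 + 8 = 99

99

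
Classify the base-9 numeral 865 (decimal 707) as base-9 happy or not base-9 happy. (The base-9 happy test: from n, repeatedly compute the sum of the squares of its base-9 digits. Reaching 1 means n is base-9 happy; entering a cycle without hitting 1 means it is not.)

707 = (8,6,5)_9 → 8² + 6² + 5² = 64 + 36 + 25 = 125
125 = (1,4,8)_9 → 1² + 4² + 8² = 1 + 16 + 64 = 81
81 = (1,0,0)_9 → 1² + 0² + 0² = 1 + 0 + 0 = 1  — reached 1.

base-9 happy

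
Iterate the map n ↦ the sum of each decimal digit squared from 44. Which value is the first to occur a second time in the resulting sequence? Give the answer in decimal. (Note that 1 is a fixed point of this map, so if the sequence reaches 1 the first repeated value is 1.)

1

44 → 4² + 4² = 16 + 16 = 32
32 → 3² + 2² = 9 + 4 = 13
13 → 1² + 3² = 1 + 9 = 10
10 → 1² + 0² = 1 + 0 = 1  — reached the fixed point 1.
1 → 1, so 1 is the first repeated value.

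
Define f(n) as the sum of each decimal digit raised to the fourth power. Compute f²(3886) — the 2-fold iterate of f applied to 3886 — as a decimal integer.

15043

3886 → 3⁴ + 8⁴ + 8⁴ + 6⁴ = 9569
9569 → 9⁴ + 5⁴ + 6⁴ + 9⁴ = 15043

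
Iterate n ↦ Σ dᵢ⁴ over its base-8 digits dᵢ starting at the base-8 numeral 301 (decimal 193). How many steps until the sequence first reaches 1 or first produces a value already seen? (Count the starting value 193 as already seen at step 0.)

193 = (3,0,1)_8 → 3⁴ + 0⁴ + 1⁴ = 81 + 0 + 1 = 82
82 = (1,2,2)_8 → 1⁴ + 2⁴ + 2⁴ = 1 + 16 + 16 = 33
33 = (4,1)_8 → 4⁴ + 1⁴ = 256 + 1 = 257
257 = (4,0,1)_8 → 4⁴ + 0⁴ + 1⁴ = 256 + 0 + 1 = 257  — 257 repeats.
That took 4 steps.

4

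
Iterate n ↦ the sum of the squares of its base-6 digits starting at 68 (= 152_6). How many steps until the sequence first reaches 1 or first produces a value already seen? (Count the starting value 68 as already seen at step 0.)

10

68 = (1,5,2)_6 → 1² + 5² + 2² = 30
30 = (5,0)_6 → 5² + 0² = 25
25 = (4,1)_6 → 4² + 1² = 17
17 = (2,5)_6 → 2² + 5² = 29
29 = (4,5)_6 → 4² + 5² = 41
41 = (1,0,5)_6 → 1² + 0² + 5² = 26
26 = (4,2)_6 → 4² + 2² = 20
20 = (3,2)_6 → 3² + 2² = 13
13 = (2,1)_6 → 2² + 1² = 5
5 = (5)_6 → 5² = 25  — 25 repeats.
That took 10 steps.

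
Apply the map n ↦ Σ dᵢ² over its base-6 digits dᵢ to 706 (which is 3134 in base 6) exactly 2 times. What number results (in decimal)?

706 = (3,1,3,4)_6 → 3² + 1² + 3² + 4² = 35
35 = (5,5)_6 → 5² + 5² = 50

50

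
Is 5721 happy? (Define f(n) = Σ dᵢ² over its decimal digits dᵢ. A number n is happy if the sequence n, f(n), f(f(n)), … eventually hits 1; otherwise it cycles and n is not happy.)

happy

5721 → 5² + 7² + 2² + 1² = 25 + 49 + 4 + 1 = 79
79 → 7² + 9² = 49 + 81 = 130
130 → 1² + 3² + 0² = 1 + 9 + 0 = 10
10 → 1² + 0² = 1 + 0 = 1  — reached 1.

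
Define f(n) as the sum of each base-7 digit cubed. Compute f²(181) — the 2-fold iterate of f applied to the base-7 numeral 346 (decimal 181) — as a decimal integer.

433

181 = (3,4,6)_7 → 3³ + 4³ + 6³ = 27 + 64 + 216 = 307
307 = (6,1,6)_7 → 6³ + 1³ + 6³ = 216 + 1 + 216 = 433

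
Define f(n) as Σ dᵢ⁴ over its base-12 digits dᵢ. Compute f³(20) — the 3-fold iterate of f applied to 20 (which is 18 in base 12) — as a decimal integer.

21296

20 = (1,8)_12 → 1⁴ + 8⁴ = 1 + 4096 = 4097
4097 = (2,4,5,5)_12 → 2⁴ + 4⁴ + 5⁴ + 5⁴ = 16 + 256 + 625 + 625 = 1522
1522 = (10,6,10)_12 → 10⁴ + 6⁴ + 10⁴ = 10000 + 1296 + 10000 = 21296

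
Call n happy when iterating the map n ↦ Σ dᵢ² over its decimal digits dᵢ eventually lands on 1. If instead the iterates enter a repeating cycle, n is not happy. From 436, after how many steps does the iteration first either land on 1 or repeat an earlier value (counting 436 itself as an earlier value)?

10

436 → 4² + 3² + 6² = 16 + 9 + 36 = 61
61 → 6² + 1² = 36 + 1 = 37
37 → 3² + 7² = 9 + 49 = 58
58 → 5² + 8² = 25 + 64 = 89
89 → 8² + 9² = 64 + 81 = 145
145 → 1² + 4² + 5² = 1 + 16 + 25 = 42
42 → 4² + 2² = 16 + 4 = 20
20 → 2² + 0² = 4 + 0 = 4
4 → 4² = 16
16 → 1² + 6² = 1 + 36 = 37  — 37 repeats.
That took 10 steps.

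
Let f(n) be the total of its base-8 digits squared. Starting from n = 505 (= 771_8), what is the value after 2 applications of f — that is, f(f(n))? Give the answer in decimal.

26

505 = (7,7,1)_8 → 7² + 7² + 1² = 49 + 49 + 1 = 99
99 = (1,4,3)_8 → 1² + 4² + 3² = 1 + 16 + 9 = 26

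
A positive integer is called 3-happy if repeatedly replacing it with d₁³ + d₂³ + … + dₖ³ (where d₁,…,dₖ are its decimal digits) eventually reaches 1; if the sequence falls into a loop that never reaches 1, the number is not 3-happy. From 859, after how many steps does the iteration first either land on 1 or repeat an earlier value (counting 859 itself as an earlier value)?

8

859 → 8³ + 5³ + 9³ = 512 + 125 + 729 = 1366
1366 → 1³ + 3³ + 6³ + 6³ = 1 + 27 + 216 + 216 = 460
460 → 4³ + 6³ + 0³ = 64 + 216 + 0 = 280
280 → 2³ + 8³ + 0³ = 8 + 512 + 0 = 520
520 → 5³ + 2³ + 0³ = 125 + 8 + 0 = 133
133 → 1³ + 3³ + 3³ = 1 + 27 + 27 = 55
55 → 5³ + 5³ = 125 + 125 = 250
250 → 2³ + 5³ + 0³ = 8 + 125 + 0 = 133  — 133 repeats.
That took 8 steps.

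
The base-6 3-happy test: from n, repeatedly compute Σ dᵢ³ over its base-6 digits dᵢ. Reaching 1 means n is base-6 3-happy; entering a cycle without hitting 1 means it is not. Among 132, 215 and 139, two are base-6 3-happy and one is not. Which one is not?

132: 132 → 91 → 36 → 1  — reaches 1 (base-6 3-happy)
215: 215 → 375 → 100 → 136 → 155 → 190 → 190  — repeats 190 (not base-6 3-happy)
139: 139 → 153 → 92 → 43 → 3 → 27 → 91 → 36 → 1  — reaches 1 (base-6 3-happy)

215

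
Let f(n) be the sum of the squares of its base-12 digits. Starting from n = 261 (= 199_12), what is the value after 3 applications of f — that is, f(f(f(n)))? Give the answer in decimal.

25

261 = (1,9,9)_12 → 1² + 9² + 9² = 163
163 = (1,1,7)_12 → 1² + 1² + 7² = 51
51 = (4,3)_12 → 4² + 3² = 25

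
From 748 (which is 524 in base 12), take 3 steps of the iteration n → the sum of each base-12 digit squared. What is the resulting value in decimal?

85

748 = (5,2,4)_12 → 45
45 = (3,9)_12 → 90
90 = (7,6)_12 → 85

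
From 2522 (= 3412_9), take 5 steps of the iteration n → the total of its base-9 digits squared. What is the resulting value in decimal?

50

2522 = (3,4,1,2)_9 → 30
30 = (3,3)_9 → 18
18 = (2,0)_9 → 4
4 = (4)_9 → 16
16 = (1,7)_9 → 50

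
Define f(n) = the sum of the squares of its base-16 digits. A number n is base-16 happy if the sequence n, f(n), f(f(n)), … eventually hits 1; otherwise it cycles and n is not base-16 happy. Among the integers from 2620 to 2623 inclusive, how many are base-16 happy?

2

2620: 2620 → 253 → 394 → 165 → 125 → 218 → 269 → 170 → 200 → 208 → 169 → 181 → 146 → 85 → 50 → 13 → 169  (repeats 169)
2621: 2621 → 278 → 38 → 40 → 68 → 32 → 4 → 16 → 1  (reaches 1)
2622: 2622 → 305 → 11 → 121 → 130 → 68 → 32 → 4 → 16 → 1  (reaches 1)
2623: 2623 → 334 → 213 → 194 → 148 → 97 → 37 → 29 → 170 → 200 → 208 → 169 → 181 → 146 → 85 → 50 → 13 → 169  (repeats 169)
base-16 happy: 2621, 2622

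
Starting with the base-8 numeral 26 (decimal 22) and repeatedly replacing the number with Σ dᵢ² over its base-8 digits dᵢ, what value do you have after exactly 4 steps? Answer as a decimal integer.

22 = (2,6)_8 → 2² + 6² = 40
40 = (5,0)_8 → 5² + 0² = 25
25 = (3,1)_8 → 3² + 1² = 10
10 = (1,2)_8 → 1² + 2² = 5

5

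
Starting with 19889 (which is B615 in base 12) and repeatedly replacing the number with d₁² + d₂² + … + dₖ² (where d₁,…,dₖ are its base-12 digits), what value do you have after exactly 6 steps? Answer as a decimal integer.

50

19889 = (11,6,1,5)_12 → 11² + 6² + 1² + 5² = 183
183 = (1,3,3)_12 → 1² + 3² + 3² = 19
19 = (1,7)_12 → 1² + 7² = 50
50 = (4,2)_12 → 4² + 2² = 20
20 = (1,8)_12 → 1² + 8² = 65
65 = (5,5)_12 → 5² + 5² = 50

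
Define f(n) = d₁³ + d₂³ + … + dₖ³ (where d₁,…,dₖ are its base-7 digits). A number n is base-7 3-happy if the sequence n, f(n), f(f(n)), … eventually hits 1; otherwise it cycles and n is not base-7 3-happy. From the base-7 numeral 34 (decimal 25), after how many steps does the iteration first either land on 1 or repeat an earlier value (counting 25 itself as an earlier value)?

3

25 = (3,4)_7 → 3³ + 4³ = 91
91 = (1,6,0)_7 → 1³ + 6³ + 0³ = 217
217 = (4,3,0)_7 → 4³ + 3³ + 0³ = 91  — 91 repeats.
That took 3 steps.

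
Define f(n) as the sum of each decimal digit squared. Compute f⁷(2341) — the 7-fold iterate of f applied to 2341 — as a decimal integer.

58

2341 → 30
30 → 9
9 → 81
81 → 65
65 → 61
61 → 37
37 → 58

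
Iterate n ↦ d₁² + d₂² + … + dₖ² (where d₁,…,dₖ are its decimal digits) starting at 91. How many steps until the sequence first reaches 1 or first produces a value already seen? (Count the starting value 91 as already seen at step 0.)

91 → 9² + 1² = 82
82 → 8² + 2² = 68
68 → 6² + 8² = 100
100 → 1² + 0² + 0² = 1  — reached 1.
That took 4 steps.

4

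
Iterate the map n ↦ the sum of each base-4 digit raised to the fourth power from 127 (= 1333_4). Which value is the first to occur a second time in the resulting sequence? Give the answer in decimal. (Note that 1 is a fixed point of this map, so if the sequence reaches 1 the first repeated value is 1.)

83

127 = (1,3,3,3)_4 → 1⁴ + 3⁴ + 3⁴ + 3⁴ = 1 + 81 + 81 + 81 = 244
244 = (3,3,1,0)_4 → 3⁴ + 3⁴ + 1⁴ + 0⁴ = 81 + 81 + 1 + 0 = 163
163 = (2,2,0,3)_4 → 2⁴ + 2⁴ + 0⁴ + 3⁴ = 16 + 16 + 0 + 81 = 113
113 = (1,3,0,1)_4 → 1⁴ + 3⁴ + 0⁴ + 1⁴ = 1 + 81 + 0 + 1 = 83
83 = (1,1,0,3)_4 → 1⁴ + 1⁴ + 0⁴ + 3⁴ = 1 + 1 + 0 + 81 = 83  — 83 already appeared earlier.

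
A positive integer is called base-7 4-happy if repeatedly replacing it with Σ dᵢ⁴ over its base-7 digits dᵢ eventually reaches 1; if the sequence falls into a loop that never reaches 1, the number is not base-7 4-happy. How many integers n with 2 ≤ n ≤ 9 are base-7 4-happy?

2: 2 → 16 → 32 → 512 → 164 → 178 → 418 → 708 → 98 → 16  (repeats 16)
3: 3 → 81 → 513 → 179 → 593 → 1251 → 1043 → 97 → 2593 → 1459 → 963 → 1153 → 803 → 673 → 1923 → 1507 → 913 → 609 → 707 → 97  (repeats 97)
4: 4 → 256 → 882 → 272 → 2002 → 2546 → 1938 → 2258 → 1808 → 1938  (repeats 1938)
5: 5 → 625 → 1267 → 1633 → 913 → 609 → 707 → 97 → 2593 → 1459 → 963 → 1153 → 803 → 673 → 1923 → 1507 → 913  (repeats 913)
6: 6 → 1296 → 788 → 288 → 1922 → 1138 → 354 → 258 → 1922  (repeats 1922)
7: 7 → 1  (reaches 1)
8: 8 → 2 → 16 → 32 → 512 → 164 → 178 → 418 → 708 → 98 → 16  (repeats 16)
9: 9 → 17 → 97 → 2593 → 1459 → 963 → 1153 → 803 → 673 → 1923 → 1507 → 913 → 609 → 707 → 97  (repeats 97)
base-7 4-happy: 7

1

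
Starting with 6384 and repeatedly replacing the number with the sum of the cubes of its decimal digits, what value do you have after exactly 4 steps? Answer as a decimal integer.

6384 → 6³ + 3³ + 8³ + 4³ = 819
819 → 8³ + 1³ + 9³ = 1242
1242 → 1³ + 2³ + 4³ + 2³ = 81
81 → 8³ + 1³ = 513

513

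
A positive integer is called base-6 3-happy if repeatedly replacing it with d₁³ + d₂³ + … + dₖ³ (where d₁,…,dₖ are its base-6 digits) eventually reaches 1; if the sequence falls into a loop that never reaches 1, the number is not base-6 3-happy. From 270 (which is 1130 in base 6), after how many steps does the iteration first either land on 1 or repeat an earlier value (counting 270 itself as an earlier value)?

270 = (1,1,3,0)_6 → 1³ + 1³ + 3³ + 0³ = 1 + 1 + 27 + 0 = 29
29 = (4,5)_6 → 4³ + 5³ = 64 + 125 = 189
189 = (5,1,3)_6 → 5³ + 1³ + 3³ = 125 + 1 + 27 = 153
153 = (4,1,3)_6 → 4³ + 1³ + 3³ = 64 + 1 + 27 = 92
92 = (2,3,2)_6 → 2³ + 3³ + 2³ = 8 + 27 + 8 = 43
43 = (1,1,1)_6 → 1³ + 1³ + 1³ = 1 + 1 + 1 = 3
3 = (3)_6 → 3³ = 27
27 = (4,3)_6 → 4³ + 3³ = 64 + 27 = 91
91 = (2,3,1)_6 → 2³ + 3³ + 1³ = 8 + 27 + 1 = 36
36 = (1,0,0)_6 → 1³ + 0³ + 0³ = 1 + 0 + 0 = 1  — reached 1.
That took 10 steps.

10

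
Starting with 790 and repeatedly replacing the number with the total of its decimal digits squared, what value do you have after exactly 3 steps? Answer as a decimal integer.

790 → 7² + 9² + 0² = 130
130 → 1² + 3² + 0² = 10
10 → 1² + 0² = 1

1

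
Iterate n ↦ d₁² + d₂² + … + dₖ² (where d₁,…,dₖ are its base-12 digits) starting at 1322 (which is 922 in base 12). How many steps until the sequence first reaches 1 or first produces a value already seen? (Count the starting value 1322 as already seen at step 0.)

1322 = (9,2,2)_12 → 89
89 = (7,5)_12 → 74
74 = (6,2)_12 → 40
40 = (3,4)_12 → 25
25 = (2,1)_12 → 5
5 = (5)_12 → 25  — 25 repeats.
That took 6 steps.

6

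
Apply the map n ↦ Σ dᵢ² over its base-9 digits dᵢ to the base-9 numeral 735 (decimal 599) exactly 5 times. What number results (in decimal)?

599 = (7,3,5)_9 → 7² + 3² + 5² = 83
83 = (1,0,2)_9 → 1² + 0² + 2² = 5
5 = (5)_9 → 5² = 25
25 = (2,7)_9 → 2² + 7² = 53
53 = (5,8)_9 → 5² + 8² = 89

89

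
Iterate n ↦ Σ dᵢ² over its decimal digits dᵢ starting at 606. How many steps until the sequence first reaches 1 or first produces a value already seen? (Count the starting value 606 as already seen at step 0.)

606 → 6² + 0² + 6² = 36 + 0 + 36 = 72
72 → 7² + 2² = 49 + 4 = 53
53 → 5² + 3² = 25 + 9 = 34
34 → 3² + 4² = 9 + 16 = 25
25 → 2² + 5² = 4 + 25 = 29
29 → 2² + 9² = 4 + 81 = 85
85 → 8² + 5² = 64 + 25 = 89
89 → 8² + 9² = 64 + 81 = 145
145 → 1² + 4² + 5² = 1 + 16 + 25 = 42
42 → 4² + 2² = 16 + 4 = 20
20 → 2² + 0² = 4 + 0 = 4
4 → 4² = 16
16 → 1² + 6² = 1 + 36 = 37
37 → 3² + 7² = 9 + 49 = 58
58 → 5² + 8² = 25 + 64 = 89  — 89 repeats.
That took 15 steps.

15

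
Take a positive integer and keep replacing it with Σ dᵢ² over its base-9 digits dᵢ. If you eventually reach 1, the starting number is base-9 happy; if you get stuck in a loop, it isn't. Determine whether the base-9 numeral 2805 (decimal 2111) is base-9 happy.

2111 = (2,8,0,5)_9 → 2² + 8² + 0² + 5² = 4 + 64 + 0 + 25 = 93
93 = (1,1,3)_9 → 1² + 1² + 3² = 1 + 1 + 9 = 11
11 = (1,2)_9 → 1² + 2² = 1 + 4 = 5
5 = (5)_9 → 5² = 25
25 = (2,7)_9 → 2² + 7² = 4 + 49 = 53
53 = (5,8)_9 → 5² + 8² = 25 + 64 = 89
89 = (1,0,8)_9 → 1² + 0² + 8² = 1 + 0 + 64 = 65
65 = (7,2)_9 → 7² + 2² = 49 + 4 = 53  — 53 already seen; the sequence cycles without reaching 1.

not base-9 happy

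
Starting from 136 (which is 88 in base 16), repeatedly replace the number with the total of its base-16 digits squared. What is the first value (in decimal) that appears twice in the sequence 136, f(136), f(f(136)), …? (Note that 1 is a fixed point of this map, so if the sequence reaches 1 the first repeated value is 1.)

136 = (8,8)_16 → 8² + 8² = 64 + 64 = 128
128 = (8,0)_16 → 8² + 0² = 64 + 0 = 64
64 = (4,0)_16 → 4² + 0² = 16 + 0 = 16
16 = (1,0)_16 → 1² + 0² = 1 + 0 = 1  — reached the fixed point 1.
1 → 1, so 1 is the first repeated value.

1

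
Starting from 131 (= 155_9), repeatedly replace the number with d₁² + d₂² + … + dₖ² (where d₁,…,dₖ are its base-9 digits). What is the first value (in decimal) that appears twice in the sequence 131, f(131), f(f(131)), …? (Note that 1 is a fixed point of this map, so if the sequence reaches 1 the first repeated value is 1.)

131 = (1,5,5)_9 → 1² + 5² + 5² = 51
51 = (5,6)_9 → 5² + 6² = 61
61 = (6,7)_9 → 6² + 7² = 85
85 = (1,0,4)_9 → 1² + 0² + 4² = 17
17 = (1,8)_9 → 1² + 8² = 65
65 = (7,2)_9 → 7² + 2² = 53
53 = (5,8)_9 → 5² + 8² = 89
89 = (1,0,8)_9 → 1² + 0² + 8² = 65  — 65 already appeared earlier.

65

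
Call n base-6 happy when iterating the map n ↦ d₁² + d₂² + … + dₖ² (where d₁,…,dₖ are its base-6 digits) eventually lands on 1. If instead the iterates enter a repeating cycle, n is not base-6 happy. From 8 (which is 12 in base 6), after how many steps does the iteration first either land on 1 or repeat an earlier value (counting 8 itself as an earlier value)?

8 = (1,2)_6 → 1² + 2² = 1 + 4 = 5
5 = (5)_6 → 5² = 25
25 = (4,1)_6 → 4² + 1² = 16 + 1 = 17
17 = (2,5)_6 → 2² + 5² = 4 + 25 = 29
29 = (4,5)_6 → 4² + 5² = 16 + 25 = 41
41 = (1,0,5)_6 → 1² + 0² + 5² = 1 + 0 + 25 = 26
26 = (4,2)_6 → 4² + 2² = 16 + 4 = 20
20 = (3,2)_6 → 3² + 2² = 9 + 4 = 13
13 = (2,1)_6 → 2² + 1² = 4 + 1 = 5  — 5 repeats.
That took 9 steps.

9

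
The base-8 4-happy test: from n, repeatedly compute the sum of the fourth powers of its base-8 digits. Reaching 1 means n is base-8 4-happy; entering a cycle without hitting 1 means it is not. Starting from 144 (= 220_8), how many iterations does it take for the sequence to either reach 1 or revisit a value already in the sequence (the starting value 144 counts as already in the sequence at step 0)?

144 = (2,2,0)_8 → 32
32 = (4,0)_8 → 256
256 = (4,0,0)_8 → 256  — 256 repeats.
That took 3 steps.

3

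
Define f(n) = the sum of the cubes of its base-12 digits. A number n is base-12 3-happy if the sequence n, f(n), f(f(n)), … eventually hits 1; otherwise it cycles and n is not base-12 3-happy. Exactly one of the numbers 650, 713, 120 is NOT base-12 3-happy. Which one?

650: 650 → 288 → 8 → 512 → 755 → 1464 → 1008 → 343 → 415 → 1351 → 1136 → 1855 → 1344 → 793 → 342 → 288  — repeats 288 (not base-12 3-happy)
713: 713 → 1520 → 1728 → 1  — reaches 1 (base-12 3-happy)
120: 120 → 1000 → 1611 → 1366 → 1854 → 1217 → 762 → 368 → 736 → 190 → 1028 → 856 → 1520 → 1728 → 1  — reaches 1 (base-12 3-happy)

650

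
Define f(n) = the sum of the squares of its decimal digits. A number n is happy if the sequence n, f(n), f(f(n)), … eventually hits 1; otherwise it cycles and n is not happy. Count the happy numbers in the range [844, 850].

844: 844 → 96 → 117 → 51 → 26 → 40 → 16 → 37 → 58 → 89 → 145 → 42 → 20 → 4 → 16  — not happy
845: 845 → 105 → 26 → 40 → 16 → 37 → 58 → 89 → 145 → 42 → 20 → 4 → 16  — not happy
846: 846 → 116 → 38 → 73 → 58 → 89 → 145 → 42 → 20 → 4 → 16 → 37 → 58  — not happy
847: 847 → 129 → 86 → 100 → 1  — happy
848: 848 → 144 → 33 → 18 → 65 → 61 → 37 → 58 → 89 → 145 → 42 → 20 → 4 → 16 → 37  — not happy
849: 849 → 161 → 38 → 73 → 58 → 89 → 145 → 42 → 20 → 4 → 16 → 37 → 58  — not happy
850: 850 → 89 → 145 → 42 → 20 → 4 → 16 → 37 → 58 → 89  — not happy
happy: 847

1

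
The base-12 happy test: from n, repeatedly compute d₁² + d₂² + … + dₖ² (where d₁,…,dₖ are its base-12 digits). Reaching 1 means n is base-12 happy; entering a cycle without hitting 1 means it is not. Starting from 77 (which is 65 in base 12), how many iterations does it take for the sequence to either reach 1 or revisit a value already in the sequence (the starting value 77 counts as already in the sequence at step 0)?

77 = (6,5)_12 → 6² + 5² = 36 + 25 = 61
61 = (5,1)_12 → 5² + 1² = 25 + 1 = 26
26 = (2,2)_12 → 2² + 2² = 4 + 4 = 8
8 = (8)_12 → 8² = 64
64 = (5,4)_12 → 5² + 4² = 25 + 16 = 41
41 = (3,5)_12 → 3² + 5² = 9 + 25 = 34
34 = (2,10)_12 → 2² + 10² = 4 + 100 = 104
104 = (8,8)_12 → 8² + 8² = 64 + 64 = 128
128 = (10,8)_12 → 10² + 8² = 100 + 64 = 164
164 = (1,1,8)_12 → 1² + 1² + 8² = 1 + 1 + 64 = 66
66 = (5,6)_12 → 5² + 6² = 25 + 36 = 61  — 61 repeats.
That took 11 steps.

11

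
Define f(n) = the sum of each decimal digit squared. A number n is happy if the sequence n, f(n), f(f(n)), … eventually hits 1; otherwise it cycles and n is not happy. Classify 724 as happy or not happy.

724 → 7² + 2² + 4² = 69
69 → 6² + 9² = 117
117 → 1² + 1² + 7² = 51
51 → 5² + 1² = 26
26 → 2² + 6² = 40
40 → 4² + 0² = 16
16 → 1² + 6² = 37
37 → 3² + 7² = 58
58 → 5² + 8² = 89
89 → 8² + 9² = 145
145 → 1² + 4² + 5² = 42
42 → 4² + 2² = 20
20 → 2² + 0² = 4
4 → 4² = 16  — 16 already seen; the sequence cycles without reaching 1.

not happy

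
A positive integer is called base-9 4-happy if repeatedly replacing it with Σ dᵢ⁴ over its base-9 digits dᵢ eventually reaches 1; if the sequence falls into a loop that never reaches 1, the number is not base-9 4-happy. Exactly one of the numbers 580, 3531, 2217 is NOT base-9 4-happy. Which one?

580

580: 580 → 2658 → 3188 → 434 → 722 → 8208 → 114 → 1378 → 4098 → 1956 → 1394 → 8194 → 290 → 722  — repeats 722 (not base-9 4-happy)
3531: 3531 → 3363 → 2433 → 243 → 81 → 1  — reaches 1 (base-9 4-happy)
2217: 2217 → 243 → 81 → 1  — reaches 1 (base-9 4-happy)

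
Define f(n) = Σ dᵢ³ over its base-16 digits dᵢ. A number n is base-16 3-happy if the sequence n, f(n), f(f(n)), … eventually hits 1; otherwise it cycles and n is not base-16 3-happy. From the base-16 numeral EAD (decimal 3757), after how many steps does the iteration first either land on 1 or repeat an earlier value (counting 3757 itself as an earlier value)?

13

3757 = (14,10,13)_16 → 5941
5941 = (1,7,3,5)_16 → 496
496 = (1,15,0)_16 → 3376
3376 = (13,3,0)_16 → 2224
2224 = (8,11,0)_16 → 1843
1843 = (7,3,3)_16 → 397
397 = (1,8,13)_16 → 2710
2710 = (10,9,6)_16 → 1945
1945 = (7,9,9)_16 → 1801
1801 = (7,0,9)_16 → 1072
1072 = (4,3,0)_16 → 91
91 = (5,11)_16 → 1456
1456 = (5,11,0)_16 → 1456  — 1456 repeats.
That took 13 steps.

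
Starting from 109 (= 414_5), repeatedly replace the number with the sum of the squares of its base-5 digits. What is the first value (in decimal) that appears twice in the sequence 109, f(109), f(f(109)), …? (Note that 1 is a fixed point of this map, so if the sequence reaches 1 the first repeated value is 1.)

1

109 = (4,1,4)_5 → 4² + 1² + 4² = 33
33 = (1,1,3)_5 → 1² + 1² + 3² = 11
11 = (2,1)_5 → 2² + 1² = 5
5 = (1,0)_5 → 1² + 0² = 1  — reached the fixed point 1.
1 → 1, so 1 is the first repeated value.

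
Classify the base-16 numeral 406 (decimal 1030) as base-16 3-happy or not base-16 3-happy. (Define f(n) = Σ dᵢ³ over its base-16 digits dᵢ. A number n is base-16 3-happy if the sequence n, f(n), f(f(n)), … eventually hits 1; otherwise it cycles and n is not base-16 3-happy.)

base-16 3-happy

1030 = (4,0,6)_16 → 4³ + 0³ + 6³ = 280
280 = (1,1,8)_16 → 1³ + 1³ + 8³ = 514
514 = (2,0,2)_16 → 2³ + 0³ + 2³ = 16
16 = (1,0)_16 → 1³ + 0³ = 1  — reached 1.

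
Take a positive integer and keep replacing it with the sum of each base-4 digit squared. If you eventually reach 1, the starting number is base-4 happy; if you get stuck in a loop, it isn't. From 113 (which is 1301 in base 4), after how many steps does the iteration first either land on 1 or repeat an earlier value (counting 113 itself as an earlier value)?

6

113 = (1,3,0,1)_4 → 1² + 3² + 0² + 1² = 1 + 9 + 0 + 1 = 11
11 = (2,3)_4 → 2² + 3² = 4 + 9 = 13
13 = (3,1)_4 → 3² + 1² = 9 + 1 = 10
10 = (2,2)_4 → 2² + 2² = 4 + 4 = 8
8 = (2,0)_4 → 2² + 0² = 4 + 0 = 4
4 = (1,0)_4 → 1² + 0² = 1 + 0 = 1  — reached 1.
That took 6 steps.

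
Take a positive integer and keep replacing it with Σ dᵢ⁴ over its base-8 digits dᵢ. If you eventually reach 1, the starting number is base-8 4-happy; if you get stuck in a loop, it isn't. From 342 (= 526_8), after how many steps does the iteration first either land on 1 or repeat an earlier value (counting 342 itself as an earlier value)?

13

342 = (5,2,6)_8 → 5⁴ + 2⁴ + 6⁴ = 1937
1937 = (3,6,2,1)_8 → 3⁴ + 6⁴ + 2⁴ + 1⁴ = 1394
1394 = (2,5,6,2)_8 → 2⁴ + 5⁴ + 6⁴ + 2⁴ = 1953
1953 = (3,6,4,1)_8 → 3⁴ + 6⁴ + 4⁴ + 1⁴ = 1634
1634 = (3,1,4,2)_8 → 3⁴ + 1⁴ + 4⁴ + 2⁴ = 354
354 = (5,4,2)_8 → 5⁴ + 4⁴ + 2⁴ = 897
897 = (1,6,0,1)_8 → 1⁴ + 6⁴ + 0⁴ + 1⁴ = 1298
1298 = (2,4,2,2)_8 → 2⁴ + 4⁴ + 2⁴ + 2⁴ = 304
304 = (4,6,0)_8 → 4⁴ + 6⁴ + 0⁴ = 1552
1552 = (3,0,2,0)_8 → 3⁴ + 0⁴ + 2⁴ + 0⁴ = 97
97 = (1,4,1)_8 → 1⁴ + 4⁴ + 1⁴ = 258
258 = (4,0,2)_8 → 4⁴ + 0⁴ + 2⁴ = 272
272 = (4,2,0)_8 → 4⁴ + 2⁴ + 0⁴ = 272  — 272 repeats.
That took 13 steps.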